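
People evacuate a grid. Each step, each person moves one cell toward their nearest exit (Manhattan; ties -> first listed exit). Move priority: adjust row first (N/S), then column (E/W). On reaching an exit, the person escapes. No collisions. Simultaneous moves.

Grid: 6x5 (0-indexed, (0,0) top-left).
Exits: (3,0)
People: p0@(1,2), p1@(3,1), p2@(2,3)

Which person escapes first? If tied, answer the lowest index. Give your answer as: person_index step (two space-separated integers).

Answer: 1 1

Derivation:
Step 1: p0:(1,2)->(2,2) | p1:(3,1)->(3,0)->EXIT | p2:(2,3)->(3,3)
Step 2: p0:(2,2)->(3,2) | p1:escaped | p2:(3,3)->(3,2)
Step 3: p0:(3,2)->(3,1) | p1:escaped | p2:(3,2)->(3,1)
Step 4: p0:(3,1)->(3,0)->EXIT | p1:escaped | p2:(3,1)->(3,0)->EXIT
Exit steps: [4, 1, 4]
First to escape: p1 at step 1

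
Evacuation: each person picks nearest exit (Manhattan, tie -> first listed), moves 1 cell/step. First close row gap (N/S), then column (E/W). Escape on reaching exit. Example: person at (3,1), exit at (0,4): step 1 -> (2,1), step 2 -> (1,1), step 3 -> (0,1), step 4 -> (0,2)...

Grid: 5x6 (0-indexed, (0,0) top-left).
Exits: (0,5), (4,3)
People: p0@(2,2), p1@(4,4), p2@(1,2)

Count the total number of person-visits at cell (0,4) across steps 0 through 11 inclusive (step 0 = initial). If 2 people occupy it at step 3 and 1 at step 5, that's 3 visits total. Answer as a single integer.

Step 0: p0@(2,2) p1@(4,4) p2@(1,2) -> at (0,4): 0 [-], cum=0
Step 1: p0@(3,2) p1@ESC p2@(0,2) -> at (0,4): 0 [-], cum=0
Step 2: p0@(4,2) p1@ESC p2@(0,3) -> at (0,4): 0 [-], cum=0
Step 3: p0@ESC p1@ESC p2@(0,4) -> at (0,4): 1 [p2], cum=1
Step 4: p0@ESC p1@ESC p2@ESC -> at (0,4): 0 [-], cum=1
Total visits = 1

Answer: 1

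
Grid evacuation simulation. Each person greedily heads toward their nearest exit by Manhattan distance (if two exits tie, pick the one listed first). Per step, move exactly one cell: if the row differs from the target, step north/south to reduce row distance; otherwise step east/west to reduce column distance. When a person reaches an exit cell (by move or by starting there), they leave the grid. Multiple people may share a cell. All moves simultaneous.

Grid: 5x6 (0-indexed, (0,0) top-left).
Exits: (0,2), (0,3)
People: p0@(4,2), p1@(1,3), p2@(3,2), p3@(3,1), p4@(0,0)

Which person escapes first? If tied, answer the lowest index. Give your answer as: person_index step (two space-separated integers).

Step 1: p0:(4,2)->(3,2) | p1:(1,3)->(0,3)->EXIT | p2:(3,2)->(2,2) | p3:(3,1)->(2,1) | p4:(0,0)->(0,1)
Step 2: p0:(3,2)->(2,2) | p1:escaped | p2:(2,2)->(1,2) | p3:(2,1)->(1,1) | p4:(0,1)->(0,2)->EXIT
Step 3: p0:(2,2)->(1,2) | p1:escaped | p2:(1,2)->(0,2)->EXIT | p3:(1,1)->(0,1) | p4:escaped
Step 4: p0:(1,2)->(0,2)->EXIT | p1:escaped | p2:escaped | p3:(0,1)->(0,2)->EXIT | p4:escaped
Exit steps: [4, 1, 3, 4, 2]
First to escape: p1 at step 1

Answer: 1 1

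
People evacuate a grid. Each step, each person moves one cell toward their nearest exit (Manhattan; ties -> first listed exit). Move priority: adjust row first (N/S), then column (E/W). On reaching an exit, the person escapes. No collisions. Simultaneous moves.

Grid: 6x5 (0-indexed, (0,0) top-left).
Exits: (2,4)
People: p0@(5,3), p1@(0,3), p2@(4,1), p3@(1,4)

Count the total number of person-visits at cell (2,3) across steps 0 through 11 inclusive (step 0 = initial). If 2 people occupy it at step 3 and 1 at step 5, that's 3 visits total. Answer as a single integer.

Step 0: p0@(5,3) p1@(0,3) p2@(4,1) p3@(1,4) -> at (2,3): 0 [-], cum=0
Step 1: p0@(4,3) p1@(1,3) p2@(3,1) p3@ESC -> at (2,3): 0 [-], cum=0
Step 2: p0@(3,3) p1@(2,3) p2@(2,1) p3@ESC -> at (2,3): 1 [p1], cum=1
Step 3: p0@(2,3) p1@ESC p2@(2,2) p3@ESC -> at (2,3): 1 [p0], cum=2
Step 4: p0@ESC p1@ESC p2@(2,3) p3@ESC -> at (2,3): 1 [p2], cum=3
Step 5: p0@ESC p1@ESC p2@ESC p3@ESC -> at (2,3): 0 [-], cum=3
Total visits = 3

Answer: 3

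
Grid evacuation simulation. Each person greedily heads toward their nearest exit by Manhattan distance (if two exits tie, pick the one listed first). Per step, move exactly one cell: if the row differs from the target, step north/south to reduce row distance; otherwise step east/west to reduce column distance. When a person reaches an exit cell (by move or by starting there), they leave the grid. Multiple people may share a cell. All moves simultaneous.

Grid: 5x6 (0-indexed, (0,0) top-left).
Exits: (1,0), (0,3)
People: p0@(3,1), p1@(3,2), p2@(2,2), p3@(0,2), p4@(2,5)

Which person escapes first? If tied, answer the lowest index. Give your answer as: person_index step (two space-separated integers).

Answer: 3 1

Derivation:
Step 1: p0:(3,1)->(2,1) | p1:(3,2)->(2,2) | p2:(2,2)->(1,2) | p3:(0,2)->(0,3)->EXIT | p4:(2,5)->(1,5)
Step 2: p0:(2,1)->(1,1) | p1:(2,2)->(1,2) | p2:(1,2)->(1,1) | p3:escaped | p4:(1,5)->(0,5)
Step 3: p0:(1,1)->(1,0)->EXIT | p1:(1,2)->(1,1) | p2:(1,1)->(1,0)->EXIT | p3:escaped | p4:(0,5)->(0,4)
Step 4: p0:escaped | p1:(1,1)->(1,0)->EXIT | p2:escaped | p3:escaped | p4:(0,4)->(0,3)->EXIT
Exit steps: [3, 4, 3, 1, 4]
First to escape: p3 at step 1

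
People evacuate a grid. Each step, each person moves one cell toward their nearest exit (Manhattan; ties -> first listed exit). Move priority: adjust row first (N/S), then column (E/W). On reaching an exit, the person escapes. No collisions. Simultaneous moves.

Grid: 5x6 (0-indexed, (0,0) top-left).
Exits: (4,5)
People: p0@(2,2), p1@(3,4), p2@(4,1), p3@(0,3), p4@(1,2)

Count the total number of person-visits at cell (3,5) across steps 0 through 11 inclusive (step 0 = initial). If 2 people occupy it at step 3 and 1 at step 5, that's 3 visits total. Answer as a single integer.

Step 0: p0@(2,2) p1@(3,4) p2@(4,1) p3@(0,3) p4@(1,2) -> at (3,5): 0 [-], cum=0
Step 1: p0@(3,2) p1@(4,4) p2@(4,2) p3@(1,3) p4@(2,2) -> at (3,5): 0 [-], cum=0
Step 2: p0@(4,2) p1@ESC p2@(4,3) p3@(2,3) p4@(3,2) -> at (3,5): 0 [-], cum=0
Step 3: p0@(4,3) p1@ESC p2@(4,4) p3@(3,3) p4@(4,2) -> at (3,5): 0 [-], cum=0
Step 4: p0@(4,4) p1@ESC p2@ESC p3@(4,3) p4@(4,3) -> at (3,5): 0 [-], cum=0
Step 5: p0@ESC p1@ESC p2@ESC p3@(4,4) p4@(4,4) -> at (3,5): 0 [-], cum=0
Step 6: p0@ESC p1@ESC p2@ESC p3@ESC p4@ESC -> at (3,5): 0 [-], cum=0
Total visits = 0

Answer: 0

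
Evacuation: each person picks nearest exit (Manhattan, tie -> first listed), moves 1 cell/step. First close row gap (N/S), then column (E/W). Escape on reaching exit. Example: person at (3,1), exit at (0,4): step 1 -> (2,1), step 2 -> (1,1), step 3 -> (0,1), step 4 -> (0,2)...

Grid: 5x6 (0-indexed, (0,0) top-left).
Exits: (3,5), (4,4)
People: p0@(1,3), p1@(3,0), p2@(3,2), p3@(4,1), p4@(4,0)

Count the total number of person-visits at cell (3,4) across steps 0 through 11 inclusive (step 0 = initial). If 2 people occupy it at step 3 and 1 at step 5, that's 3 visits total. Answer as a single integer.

Answer: 3

Derivation:
Step 0: p0@(1,3) p1@(3,0) p2@(3,2) p3@(4,1) p4@(4,0) -> at (3,4): 0 [-], cum=0
Step 1: p0@(2,3) p1@(3,1) p2@(3,3) p3@(4,2) p4@(4,1) -> at (3,4): 0 [-], cum=0
Step 2: p0@(3,3) p1@(3,2) p2@(3,4) p3@(4,3) p4@(4,2) -> at (3,4): 1 [p2], cum=1
Step 3: p0@(3,4) p1@(3,3) p2@ESC p3@ESC p4@(4,3) -> at (3,4): 1 [p0], cum=2
Step 4: p0@ESC p1@(3,4) p2@ESC p3@ESC p4@ESC -> at (3,4): 1 [p1], cum=3
Step 5: p0@ESC p1@ESC p2@ESC p3@ESC p4@ESC -> at (3,4): 0 [-], cum=3
Total visits = 3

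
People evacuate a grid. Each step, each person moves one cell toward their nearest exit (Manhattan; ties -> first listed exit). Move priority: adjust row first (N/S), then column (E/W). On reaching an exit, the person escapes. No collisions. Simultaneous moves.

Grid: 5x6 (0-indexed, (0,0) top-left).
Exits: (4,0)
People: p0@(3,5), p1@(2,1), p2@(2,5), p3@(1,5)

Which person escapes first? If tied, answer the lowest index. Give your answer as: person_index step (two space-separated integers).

Answer: 1 3

Derivation:
Step 1: p0:(3,5)->(4,5) | p1:(2,1)->(3,1) | p2:(2,5)->(3,5) | p3:(1,5)->(2,5)
Step 2: p0:(4,5)->(4,4) | p1:(3,1)->(4,1) | p2:(3,5)->(4,5) | p3:(2,5)->(3,5)
Step 3: p0:(4,4)->(4,3) | p1:(4,1)->(4,0)->EXIT | p2:(4,5)->(4,4) | p3:(3,5)->(4,5)
Step 4: p0:(4,3)->(4,2) | p1:escaped | p2:(4,4)->(4,3) | p3:(4,5)->(4,4)
Step 5: p0:(4,2)->(4,1) | p1:escaped | p2:(4,3)->(4,2) | p3:(4,4)->(4,3)
Step 6: p0:(4,1)->(4,0)->EXIT | p1:escaped | p2:(4,2)->(4,1) | p3:(4,3)->(4,2)
Step 7: p0:escaped | p1:escaped | p2:(4,1)->(4,0)->EXIT | p3:(4,2)->(4,1)
Step 8: p0:escaped | p1:escaped | p2:escaped | p3:(4,1)->(4,0)->EXIT
Exit steps: [6, 3, 7, 8]
First to escape: p1 at step 3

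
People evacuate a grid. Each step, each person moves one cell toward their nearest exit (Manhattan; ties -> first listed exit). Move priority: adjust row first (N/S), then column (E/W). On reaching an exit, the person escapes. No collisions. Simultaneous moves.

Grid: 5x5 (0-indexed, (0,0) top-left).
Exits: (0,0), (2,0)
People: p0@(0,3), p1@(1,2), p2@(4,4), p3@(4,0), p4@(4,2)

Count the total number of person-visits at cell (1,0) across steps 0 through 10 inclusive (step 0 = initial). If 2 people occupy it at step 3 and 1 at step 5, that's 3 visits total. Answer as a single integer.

Answer: 0

Derivation:
Step 0: p0@(0,3) p1@(1,2) p2@(4,4) p3@(4,0) p4@(4,2) -> at (1,0): 0 [-], cum=0
Step 1: p0@(0,2) p1@(0,2) p2@(3,4) p3@(3,0) p4@(3,2) -> at (1,0): 0 [-], cum=0
Step 2: p0@(0,1) p1@(0,1) p2@(2,4) p3@ESC p4@(2,2) -> at (1,0): 0 [-], cum=0
Step 3: p0@ESC p1@ESC p2@(2,3) p3@ESC p4@(2,1) -> at (1,0): 0 [-], cum=0
Step 4: p0@ESC p1@ESC p2@(2,2) p3@ESC p4@ESC -> at (1,0): 0 [-], cum=0
Step 5: p0@ESC p1@ESC p2@(2,1) p3@ESC p4@ESC -> at (1,0): 0 [-], cum=0
Step 6: p0@ESC p1@ESC p2@ESC p3@ESC p4@ESC -> at (1,0): 0 [-], cum=0
Total visits = 0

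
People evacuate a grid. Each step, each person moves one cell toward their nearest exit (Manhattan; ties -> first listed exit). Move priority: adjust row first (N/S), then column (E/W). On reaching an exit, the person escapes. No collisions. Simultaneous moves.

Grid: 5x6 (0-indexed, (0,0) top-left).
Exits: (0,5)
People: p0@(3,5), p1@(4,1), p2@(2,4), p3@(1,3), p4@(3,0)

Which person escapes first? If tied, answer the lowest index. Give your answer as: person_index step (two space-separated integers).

Answer: 0 3

Derivation:
Step 1: p0:(3,5)->(2,5) | p1:(4,1)->(3,1) | p2:(2,4)->(1,4) | p3:(1,3)->(0,3) | p4:(3,0)->(2,0)
Step 2: p0:(2,5)->(1,5) | p1:(3,1)->(2,1) | p2:(1,4)->(0,4) | p3:(0,3)->(0,4) | p4:(2,0)->(1,0)
Step 3: p0:(1,5)->(0,5)->EXIT | p1:(2,1)->(1,1) | p2:(0,4)->(0,5)->EXIT | p3:(0,4)->(0,5)->EXIT | p4:(1,0)->(0,0)
Step 4: p0:escaped | p1:(1,1)->(0,1) | p2:escaped | p3:escaped | p4:(0,0)->(0,1)
Step 5: p0:escaped | p1:(0,1)->(0,2) | p2:escaped | p3:escaped | p4:(0,1)->(0,2)
Step 6: p0:escaped | p1:(0,2)->(0,3) | p2:escaped | p3:escaped | p4:(0,2)->(0,3)
Step 7: p0:escaped | p1:(0,3)->(0,4) | p2:escaped | p3:escaped | p4:(0,3)->(0,4)
Step 8: p0:escaped | p1:(0,4)->(0,5)->EXIT | p2:escaped | p3:escaped | p4:(0,4)->(0,5)->EXIT
Exit steps: [3, 8, 3, 3, 8]
First to escape: p0 at step 3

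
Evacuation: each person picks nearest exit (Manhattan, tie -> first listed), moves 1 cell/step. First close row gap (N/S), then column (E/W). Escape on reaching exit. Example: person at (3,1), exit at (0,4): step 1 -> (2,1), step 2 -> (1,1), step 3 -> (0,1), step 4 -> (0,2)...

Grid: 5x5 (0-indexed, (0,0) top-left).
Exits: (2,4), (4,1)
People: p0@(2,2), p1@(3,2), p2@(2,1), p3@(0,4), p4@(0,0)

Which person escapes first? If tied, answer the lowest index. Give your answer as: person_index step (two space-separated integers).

Answer: 0 2

Derivation:
Step 1: p0:(2,2)->(2,3) | p1:(3,2)->(4,2) | p2:(2,1)->(3,1) | p3:(0,4)->(1,4) | p4:(0,0)->(1,0)
Step 2: p0:(2,3)->(2,4)->EXIT | p1:(4,2)->(4,1)->EXIT | p2:(3,1)->(4,1)->EXIT | p3:(1,4)->(2,4)->EXIT | p4:(1,0)->(2,0)
Step 3: p0:escaped | p1:escaped | p2:escaped | p3:escaped | p4:(2,0)->(3,0)
Step 4: p0:escaped | p1:escaped | p2:escaped | p3:escaped | p4:(3,0)->(4,0)
Step 5: p0:escaped | p1:escaped | p2:escaped | p3:escaped | p4:(4,0)->(4,1)->EXIT
Exit steps: [2, 2, 2, 2, 5]
First to escape: p0 at step 2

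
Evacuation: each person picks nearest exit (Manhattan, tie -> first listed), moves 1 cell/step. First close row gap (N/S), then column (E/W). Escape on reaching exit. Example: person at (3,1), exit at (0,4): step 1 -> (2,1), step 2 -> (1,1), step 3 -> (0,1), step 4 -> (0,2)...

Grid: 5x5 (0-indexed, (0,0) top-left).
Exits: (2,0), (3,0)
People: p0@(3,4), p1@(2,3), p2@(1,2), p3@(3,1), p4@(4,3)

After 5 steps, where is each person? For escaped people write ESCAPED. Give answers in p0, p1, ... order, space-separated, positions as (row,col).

Step 1: p0:(3,4)->(3,3) | p1:(2,3)->(2,2) | p2:(1,2)->(2,2) | p3:(3,1)->(3,0)->EXIT | p4:(4,3)->(3,3)
Step 2: p0:(3,3)->(3,2) | p1:(2,2)->(2,1) | p2:(2,2)->(2,1) | p3:escaped | p4:(3,3)->(3,2)
Step 3: p0:(3,2)->(3,1) | p1:(2,1)->(2,0)->EXIT | p2:(2,1)->(2,0)->EXIT | p3:escaped | p4:(3,2)->(3,1)
Step 4: p0:(3,1)->(3,0)->EXIT | p1:escaped | p2:escaped | p3:escaped | p4:(3,1)->(3,0)->EXIT

ESCAPED ESCAPED ESCAPED ESCAPED ESCAPED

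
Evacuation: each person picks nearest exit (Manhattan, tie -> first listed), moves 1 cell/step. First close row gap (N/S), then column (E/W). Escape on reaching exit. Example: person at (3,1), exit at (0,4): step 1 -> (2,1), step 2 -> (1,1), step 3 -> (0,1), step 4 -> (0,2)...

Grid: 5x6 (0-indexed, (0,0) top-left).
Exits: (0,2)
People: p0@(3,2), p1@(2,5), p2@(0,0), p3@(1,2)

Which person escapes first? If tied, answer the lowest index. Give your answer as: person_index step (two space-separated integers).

Step 1: p0:(3,2)->(2,2) | p1:(2,5)->(1,5) | p2:(0,0)->(0,1) | p3:(1,2)->(0,2)->EXIT
Step 2: p0:(2,2)->(1,2) | p1:(1,5)->(0,5) | p2:(0,1)->(0,2)->EXIT | p3:escaped
Step 3: p0:(1,2)->(0,2)->EXIT | p1:(0,5)->(0,4) | p2:escaped | p3:escaped
Step 4: p0:escaped | p1:(0,4)->(0,3) | p2:escaped | p3:escaped
Step 5: p0:escaped | p1:(0,3)->(0,2)->EXIT | p2:escaped | p3:escaped
Exit steps: [3, 5, 2, 1]
First to escape: p3 at step 1

Answer: 3 1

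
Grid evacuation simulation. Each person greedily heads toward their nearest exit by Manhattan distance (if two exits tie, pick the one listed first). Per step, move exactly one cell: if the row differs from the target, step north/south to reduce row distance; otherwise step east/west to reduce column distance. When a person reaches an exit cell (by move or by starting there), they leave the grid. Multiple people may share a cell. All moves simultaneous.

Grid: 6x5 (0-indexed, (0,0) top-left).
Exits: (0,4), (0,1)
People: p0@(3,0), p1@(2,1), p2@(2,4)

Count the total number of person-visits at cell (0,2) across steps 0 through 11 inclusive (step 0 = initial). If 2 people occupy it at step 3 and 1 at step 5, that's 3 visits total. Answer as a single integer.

Step 0: p0@(3,0) p1@(2,1) p2@(2,4) -> at (0,2): 0 [-], cum=0
Step 1: p0@(2,0) p1@(1,1) p2@(1,4) -> at (0,2): 0 [-], cum=0
Step 2: p0@(1,0) p1@ESC p2@ESC -> at (0,2): 0 [-], cum=0
Step 3: p0@(0,0) p1@ESC p2@ESC -> at (0,2): 0 [-], cum=0
Step 4: p0@ESC p1@ESC p2@ESC -> at (0,2): 0 [-], cum=0
Total visits = 0

Answer: 0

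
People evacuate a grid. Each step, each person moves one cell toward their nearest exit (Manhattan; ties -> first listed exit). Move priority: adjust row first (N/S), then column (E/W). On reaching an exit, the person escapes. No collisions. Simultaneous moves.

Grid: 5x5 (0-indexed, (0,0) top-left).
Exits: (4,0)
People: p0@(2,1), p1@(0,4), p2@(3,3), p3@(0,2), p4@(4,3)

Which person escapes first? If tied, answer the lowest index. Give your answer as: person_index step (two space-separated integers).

Answer: 0 3

Derivation:
Step 1: p0:(2,1)->(3,1) | p1:(0,4)->(1,4) | p2:(3,3)->(4,3) | p3:(0,2)->(1,2) | p4:(4,3)->(4,2)
Step 2: p0:(3,1)->(4,1) | p1:(1,4)->(2,4) | p2:(4,3)->(4,2) | p3:(1,2)->(2,2) | p4:(4,2)->(4,1)
Step 3: p0:(4,1)->(4,0)->EXIT | p1:(2,4)->(3,4) | p2:(4,2)->(4,1) | p3:(2,2)->(3,2) | p4:(4,1)->(4,0)->EXIT
Step 4: p0:escaped | p1:(3,4)->(4,4) | p2:(4,1)->(4,0)->EXIT | p3:(3,2)->(4,2) | p4:escaped
Step 5: p0:escaped | p1:(4,4)->(4,3) | p2:escaped | p3:(4,2)->(4,1) | p4:escaped
Step 6: p0:escaped | p1:(4,3)->(4,2) | p2:escaped | p3:(4,1)->(4,0)->EXIT | p4:escaped
Step 7: p0:escaped | p1:(4,2)->(4,1) | p2:escaped | p3:escaped | p4:escaped
Step 8: p0:escaped | p1:(4,1)->(4,0)->EXIT | p2:escaped | p3:escaped | p4:escaped
Exit steps: [3, 8, 4, 6, 3]
First to escape: p0 at step 3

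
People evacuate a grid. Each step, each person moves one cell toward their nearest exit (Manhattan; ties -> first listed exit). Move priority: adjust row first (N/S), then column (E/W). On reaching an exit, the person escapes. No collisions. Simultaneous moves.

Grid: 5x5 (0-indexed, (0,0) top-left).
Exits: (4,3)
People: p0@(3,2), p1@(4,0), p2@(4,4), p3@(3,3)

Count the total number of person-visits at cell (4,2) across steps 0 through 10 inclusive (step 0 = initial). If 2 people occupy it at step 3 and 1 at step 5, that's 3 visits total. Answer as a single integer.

Step 0: p0@(3,2) p1@(4,0) p2@(4,4) p3@(3,3) -> at (4,2): 0 [-], cum=0
Step 1: p0@(4,2) p1@(4,1) p2@ESC p3@ESC -> at (4,2): 1 [p0], cum=1
Step 2: p0@ESC p1@(4,2) p2@ESC p3@ESC -> at (4,2): 1 [p1], cum=2
Step 3: p0@ESC p1@ESC p2@ESC p3@ESC -> at (4,2): 0 [-], cum=2
Total visits = 2

Answer: 2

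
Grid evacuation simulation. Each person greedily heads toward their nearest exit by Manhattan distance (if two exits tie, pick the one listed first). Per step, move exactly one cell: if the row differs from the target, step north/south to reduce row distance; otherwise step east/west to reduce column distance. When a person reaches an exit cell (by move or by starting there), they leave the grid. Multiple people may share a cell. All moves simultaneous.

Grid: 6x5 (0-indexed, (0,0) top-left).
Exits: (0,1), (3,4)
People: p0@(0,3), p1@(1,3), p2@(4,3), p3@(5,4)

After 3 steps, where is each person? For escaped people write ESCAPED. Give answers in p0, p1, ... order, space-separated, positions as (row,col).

Step 1: p0:(0,3)->(0,2) | p1:(1,3)->(0,3) | p2:(4,3)->(3,3) | p3:(5,4)->(4,4)
Step 2: p0:(0,2)->(0,1)->EXIT | p1:(0,3)->(0,2) | p2:(3,3)->(3,4)->EXIT | p3:(4,4)->(3,4)->EXIT
Step 3: p0:escaped | p1:(0,2)->(0,1)->EXIT | p2:escaped | p3:escaped

ESCAPED ESCAPED ESCAPED ESCAPED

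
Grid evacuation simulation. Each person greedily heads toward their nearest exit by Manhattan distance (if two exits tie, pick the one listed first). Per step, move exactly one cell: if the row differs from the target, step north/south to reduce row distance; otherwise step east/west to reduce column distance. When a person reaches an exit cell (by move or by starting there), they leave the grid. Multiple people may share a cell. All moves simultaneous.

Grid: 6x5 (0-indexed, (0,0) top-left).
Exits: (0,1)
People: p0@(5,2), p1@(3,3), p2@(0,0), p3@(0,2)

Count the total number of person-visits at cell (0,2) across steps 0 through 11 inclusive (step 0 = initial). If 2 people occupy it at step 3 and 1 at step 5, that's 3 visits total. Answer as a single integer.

Step 0: p0@(5,2) p1@(3,3) p2@(0,0) p3@(0,2) -> at (0,2): 1 [p3], cum=1
Step 1: p0@(4,2) p1@(2,3) p2@ESC p3@ESC -> at (0,2): 0 [-], cum=1
Step 2: p0@(3,2) p1@(1,3) p2@ESC p3@ESC -> at (0,2): 0 [-], cum=1
Step 3: p0@(2,2) p1@(0,3) p2@ESC p3@ESC -> at (0,2): 0 [-], cum=1
Step 4: p0@(1,2) p1@(0,2) p2@ESC p3@ESC -> at (0,2): 1 [p1], cum=2
Step 5: p0@(0,2) p1@ESC p2@ESC p3@ESC -> at (0,2): 1 [p0], cum=3
Step 6: p0@ESC p1@ESC p2@ESC p3@ESC -> at (0,2): 0 [-], cum=3
Total visits = 3

Answer: 3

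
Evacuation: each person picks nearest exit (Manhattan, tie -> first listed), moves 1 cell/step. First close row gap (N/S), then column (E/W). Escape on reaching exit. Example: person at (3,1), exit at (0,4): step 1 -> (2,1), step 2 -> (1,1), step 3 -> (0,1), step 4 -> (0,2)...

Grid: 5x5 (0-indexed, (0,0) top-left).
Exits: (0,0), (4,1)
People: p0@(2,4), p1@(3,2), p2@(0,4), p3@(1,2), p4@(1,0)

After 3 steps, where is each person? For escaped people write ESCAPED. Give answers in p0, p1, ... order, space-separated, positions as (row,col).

Step 1: p0:(2,4)->(3,4) | p1:(3,2)->(4,2) | p2:(0,4)->(0,3) | p3:(1,2)->(0,2) | p4:(1,0)->(0,0)->EXIT
Step 2: p0:(3,4)->(4,4) | p1:(4,2)->(4,1)->EXIT | p2:(0,3)->(0,2) | p3:(0,2)->(0,1) | p4:escaped
Step 3: p0:(4,4)->(4,3) | p1:escaped | p2:(0,2)->(0,1) | p3:(0,1)->(0,0)->EXIT | p4:escaped

(4,3) ESCAPED (0,1) ESCAPED ESCAPED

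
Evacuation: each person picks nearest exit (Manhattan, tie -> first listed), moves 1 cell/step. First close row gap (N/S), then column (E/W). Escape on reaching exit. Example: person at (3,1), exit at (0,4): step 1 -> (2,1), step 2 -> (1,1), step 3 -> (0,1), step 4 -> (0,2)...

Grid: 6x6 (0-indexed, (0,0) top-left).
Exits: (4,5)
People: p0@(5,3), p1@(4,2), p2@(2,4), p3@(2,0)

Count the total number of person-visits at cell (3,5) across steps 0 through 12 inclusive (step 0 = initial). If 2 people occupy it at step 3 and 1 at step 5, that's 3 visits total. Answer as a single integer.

Step 0: p0@(5,3) p1@(4,2) p2@(2,4) p3@(2,0) -> at (3,5): 0 [-], cum=0
Step 1: p0@(4,3) p1@(4,3) p2@(3,4) p3@(3,0) -> at (3,5): 0 [-], cum=0
Step 2: p0@(4,4) p1@(4,4) p2@(4,4) p3@(4,0) -> at (3,5): 0 [-], cum=0
Step 3: p0@ESC p1@ESC p2@ESC p3@(4,1) -> at (3,5): 0 [-], cum=0
Step 4: p0@ESC p1@ESC p2@ESC p3@(4,2) -> at (3,5): 0 [-], cum=0
Step 5: p0@ESC p1@ESC p2@ESC p3@(4,3) -> at (3,5): 0 [-], cum=0
Step 6: p0@ESC p1@ESC p2@ESC p3@(4,4) -> at (3,5): 0 [-], cum=0
Step 7: p0@ESC p1@ESC p2@ESC p3@ESC -> at (3,5): 0 [-], cum=0
Total visits = 0

Answer: 0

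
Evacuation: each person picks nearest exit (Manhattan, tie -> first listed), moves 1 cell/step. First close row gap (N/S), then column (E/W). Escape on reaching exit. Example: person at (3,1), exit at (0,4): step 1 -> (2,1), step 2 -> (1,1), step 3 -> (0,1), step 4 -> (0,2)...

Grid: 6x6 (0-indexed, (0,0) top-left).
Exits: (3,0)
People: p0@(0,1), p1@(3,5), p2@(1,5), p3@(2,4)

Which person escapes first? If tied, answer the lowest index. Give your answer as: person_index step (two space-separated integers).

Step 1: p0:(0,1)->(1,1) | p1:(3,5)->(3,4) | p2:(1,5)->(2,5) | p3:(2,4)->(3,4)
Step 2: p0:(1,1)->(2,1) | p1:(3,4)->(3,3) | p2:(2,5)->(3,5) | p3:(3,4)->(3,3)
Step 3: p0:(2,1)->(3,1) | p1:(3,3)->(3,2) | p2:(3,5)->(3,4) | p3:(3,3)->(3,2)
Step 4: p0:(3,1)->(3,0)->EXIT | p1:(3,2)->(3,1) | p2:(3,4)->(3,3) | p3:(3,2)->(3,1)
Step 5: p0:escaped | p1:(3,1)->(3,0)->EXIT | p2:(3,3)->(3,2) | p3:(3,1)->(3,0)->EXIT
Step 6: p0:escaped | p1:escaped | p2:(3,2)->(3,1) | p3:escaped
Step 7: p0:escaped | p1:escaped | p2:(3,1)->(3,0)->EXIT | p3:escaped
Exit steps: [4, 5, 7, 5]
First to escape: p0 at step 4

Answer: 0 4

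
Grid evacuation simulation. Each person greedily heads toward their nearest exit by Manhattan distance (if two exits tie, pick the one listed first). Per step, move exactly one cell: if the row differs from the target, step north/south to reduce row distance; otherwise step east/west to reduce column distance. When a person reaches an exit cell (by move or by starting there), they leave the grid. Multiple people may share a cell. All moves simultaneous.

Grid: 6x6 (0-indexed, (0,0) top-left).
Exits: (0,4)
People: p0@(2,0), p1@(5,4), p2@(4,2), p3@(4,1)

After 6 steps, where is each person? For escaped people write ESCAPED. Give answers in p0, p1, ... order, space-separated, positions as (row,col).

Step 1: p0:(2,0)->(1,0) | p1:(5,4)->(4,4) | p2:(4,2)->(3,2) | p3:(4,1)->(3,1)
Step 2: p0:(1,0)->(0,0) | p1:(4,4)->(3,4) | p2:(3,2)->(2,2) | p3:(3,1)->(2,1)
Step 3: p0:(0,0)->(0,1) | p1:(3,4)->(2,4) | p2:(2,2)->(1,2) | p3:(2,1)->(1,1)
Step 4: p0:(0,1)->(0,2) | p1:(2,4)->(1,4) | p2:(1,2)->(0,2) | p3:(1,1)->(0,1)
Step 5: p0:(0,2)->(0,3) | p1:(1,4)->(0,4)->EXIT | p2:(0,2)->(0,3) | p3:(0,1)->(0,2)
Step 6: p0:(0,3)->(0,4)->EXIT | p1:escaped | p2:(0,3)->(0,4)->EXIT | p3:(0,2)->(0,3)

ESCAPED ESCAPED ESCAPED (0,3)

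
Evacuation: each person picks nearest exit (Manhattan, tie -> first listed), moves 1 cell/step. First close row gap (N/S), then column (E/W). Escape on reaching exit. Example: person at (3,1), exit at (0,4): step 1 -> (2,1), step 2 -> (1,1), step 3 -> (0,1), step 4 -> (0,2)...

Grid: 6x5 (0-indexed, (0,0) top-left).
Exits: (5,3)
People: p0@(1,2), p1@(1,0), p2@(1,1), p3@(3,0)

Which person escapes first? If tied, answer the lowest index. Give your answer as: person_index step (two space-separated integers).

Answer: 0 5

Derivation:
Step 1: p0:(1,2)->(2,2) | p1:(1,0)->(2,0) | p2:(1,1)->(2,1) | p3:(3,0)->(4,0)
Step 2: p0:(2,2)->(3,2) | p1:(2,0)->(3,0) | p2:(2,1)->(3,1) | p3:(4,0)->(5,0)
Step 3: p0:(3,2)->(4,2) | p1:(3,0)->(4,0) | p2:(3,1)->(4,1) | p3:(5,0)->(5,1)
Step 4: p0:(4,2)->(5,2) | p1:(4,0)->(5,0) | p2:(4,1)->(5,1) | p3:(5,1)->(5,2)
Step 5: p0:(5,2)->(5,3)->EXIT | p1:(5,0)->(5,1) | p2:(5,1)->(5,2) | p3:(5,2)->(5,3)->EXIT
Step 6: p0:escaped | p1:(5,1)->(5,2) | p2:(5,2)->(5,3)->EXIT | p3:escaped
Step 7: p0:escaped | p1:(5,2)->(5,3)->EXIT | p2:escaped | p3:escaped
Exit steps: [5, 7, 6, 5]
First to escape: p0 at step 5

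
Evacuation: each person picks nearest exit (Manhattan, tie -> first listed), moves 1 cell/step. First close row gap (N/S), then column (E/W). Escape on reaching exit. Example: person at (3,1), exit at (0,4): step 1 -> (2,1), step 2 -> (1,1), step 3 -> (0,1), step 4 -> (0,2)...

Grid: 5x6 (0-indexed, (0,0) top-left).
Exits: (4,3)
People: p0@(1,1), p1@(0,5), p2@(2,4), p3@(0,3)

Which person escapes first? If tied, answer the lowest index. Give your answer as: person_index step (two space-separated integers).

Answer: 2 3

Derivation:
Step 1: p0:(1,1)->(2,1) | p1:(0,5)->(1,5) | p2:(2,4)->(3,4) | p3:(0,3)->(1,3)
Step 2: p0:(2,1)->(3,1) | p1:(1,5)->(2,5) | p2:(3,4)->(4,4) | p3:(1,3)->(2,3)
Step 3: p0:(3,1)->(4,1) | p1:(2,5)->(3,5) | p2:(4,4)->(4,3)->EXIT | p3:(2,3)->(3,3)
Step 4: p0:(4,1)->(4,2) | p1:(3,5)->(4,5) | p2:escaped | p3:(3,3)->(4,3)->EXIT
Step 5: p0:(4,2)->(4,3)->EXIT | p1:(4,5)->(4,4) | p2:escaped | p3:escaped
Step 6: p0:escaped | p1:(4,4)->(4,3)->EXIT | p2:escaped | p3:escaped
Exit steps: [5, 6, 3, 4]
First to escape: p2 at step 3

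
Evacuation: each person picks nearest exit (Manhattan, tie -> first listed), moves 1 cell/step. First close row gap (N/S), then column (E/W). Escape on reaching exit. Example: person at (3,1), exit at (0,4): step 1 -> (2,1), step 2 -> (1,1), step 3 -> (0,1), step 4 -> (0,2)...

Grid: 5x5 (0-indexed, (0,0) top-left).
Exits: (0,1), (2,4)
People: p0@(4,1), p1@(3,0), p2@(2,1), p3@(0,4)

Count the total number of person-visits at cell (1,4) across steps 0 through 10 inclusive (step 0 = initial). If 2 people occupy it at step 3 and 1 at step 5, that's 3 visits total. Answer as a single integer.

Step 0: p0@(4,1) p1@(3,0) p2@(2,1) p3@(0,4) -> at (1,4): 0 [-], cum=0
Step 1: p0@(3,1) p1@(2,0) p2@(1,1) p3@(1,4) -> at (1,4): 1 [p3], cum=1
Step 2: p0@(2,1) p1@(1,0) p2@ESC p3@ESC -> at (1,4): 0 [-], cum=1
Step 3: p0@(1,1) p1@(0,0) p2@ESC p3@ESC -> at (1,4): 0 [-], cum=1
Step 4: p0@ESC p1@ESC p2@ESC p3@ESC -> at (1,4): 0 [-], cum=1
Total visits = 1

Answer: 1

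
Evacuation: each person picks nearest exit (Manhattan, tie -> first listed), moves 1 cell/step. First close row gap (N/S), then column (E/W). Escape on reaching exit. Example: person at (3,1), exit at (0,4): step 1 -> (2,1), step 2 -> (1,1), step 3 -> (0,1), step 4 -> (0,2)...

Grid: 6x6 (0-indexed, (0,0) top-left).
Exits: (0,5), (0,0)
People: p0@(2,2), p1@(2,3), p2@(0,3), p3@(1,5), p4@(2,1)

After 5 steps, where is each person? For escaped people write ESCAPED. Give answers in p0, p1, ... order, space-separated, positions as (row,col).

Step 1: p0:(2,2)->(1,2) | p1:(2,3)->(1,3) | p2:(0,3)->(0,4) | p3:(1,5)->(0,5)->EXIT | p4:(2,1)->(1,1)
Step 2: p0:(1,2)->(0,2) | p1:(1,3)->(0,3) | p2:(0,4)->(0,5)->EXIT | p3:escaped | p4:(1,1)->(0,1)
Step 3: p0:(0,2)->(0,1) | p1:(0,3)->(0,4) | p2:escaped | p3:escaped | p4:(0,1)->(0,0)->EXIT
Step 4: p0:(0,1)->(0,0)->EXIT | p1:(0,4)->(0,5)->EXIT | p2:escaped | p3:escaped | p4:escaped

ESCAPED ESCAPED ESCAPED ESCAPED ESCAPED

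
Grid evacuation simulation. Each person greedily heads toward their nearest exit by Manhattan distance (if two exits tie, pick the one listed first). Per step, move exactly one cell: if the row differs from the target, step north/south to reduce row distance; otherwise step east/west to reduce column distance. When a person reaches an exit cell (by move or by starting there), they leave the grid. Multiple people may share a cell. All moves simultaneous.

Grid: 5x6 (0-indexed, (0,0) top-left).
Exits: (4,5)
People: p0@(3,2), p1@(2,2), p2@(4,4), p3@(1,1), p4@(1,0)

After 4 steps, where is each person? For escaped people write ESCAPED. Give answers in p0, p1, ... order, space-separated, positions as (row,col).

Step 1: p0:(3,2)->(4,2) | p1:(2,2)->(3,2) | p2:(4,4)->(4,5)->EXIT | p3:(1,1)->(2,1) | p4:(1,0)->(2,0)
Step 2: p0:(4,2)->(4,3) | p1:(3,2)->(4,2) | p2:escaped | p3:(2,1)->(3,1) | p4:(2,0)->(3,0)
Step 3: p0:(4,3)->(4,4) | p1:(4,2)->(4,3) | p2:escaped | p3:(3,1)->(4,1) | p4:(3,0)->(4,0)
Step 4: p0:(4,4)->(4,5)->EXIT | p1:(4,3)->(4,4) | p2:escaped | p3:(4,1)->(4,2) | p4:(4,0)->(4,1)

ESCAPED (4,4) ESCAPED (4,2) (4,1)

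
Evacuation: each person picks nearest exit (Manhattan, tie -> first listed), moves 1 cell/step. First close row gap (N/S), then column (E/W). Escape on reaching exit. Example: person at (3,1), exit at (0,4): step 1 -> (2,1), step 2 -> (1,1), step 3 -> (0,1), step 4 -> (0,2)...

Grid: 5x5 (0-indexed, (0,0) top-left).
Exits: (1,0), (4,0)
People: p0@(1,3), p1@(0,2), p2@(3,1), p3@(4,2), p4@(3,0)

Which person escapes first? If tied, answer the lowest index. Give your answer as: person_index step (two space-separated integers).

Step 1: p0:(1,3)->(1,2) | p1:(0,2)->(1,2) | p2:(3,1)->(4,1) | p3:(4,2)->(4,1) | p4:(3,0)->(4,0)->EXIT
Step 2: p0:(1,2)->(1,1) | p1:(1,2)->(1,1) | p2:(4,1)->(4,0)->EXIT | p3:(4,1)->(4,0)->EXIT | p4:escaped
Step 3: p0:(1,1)->(1,0)->EXIT | p1:(1,1)->(1,0)->EXIT | p2:escaped | p3:escaped | p4:escaped
Exit steps: [3, 3, 2, 2, 1]
First to escape: p4 at step 1

Answer: 4 1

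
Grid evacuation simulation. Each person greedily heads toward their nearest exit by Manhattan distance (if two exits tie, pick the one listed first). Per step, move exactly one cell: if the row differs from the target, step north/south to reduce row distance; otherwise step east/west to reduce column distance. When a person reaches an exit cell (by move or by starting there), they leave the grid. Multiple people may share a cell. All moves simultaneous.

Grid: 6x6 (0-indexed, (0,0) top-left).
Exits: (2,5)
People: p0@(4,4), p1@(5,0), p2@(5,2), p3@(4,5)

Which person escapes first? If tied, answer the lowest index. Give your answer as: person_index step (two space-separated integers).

Step 1: p0:(4,4)->(3,4) | p1:(5,0)->(4,0) | p2:(5,2)->(4,2) | p3:(4,5)->(3,5)
Step 2: p0:(3,4)->(2,4) | p1:(4,0)->(3,0) | p2:(4,2)->(3,2) | p3:(3,5)->(2,5)->EXIT
Step 3: p0:(2,4)->(2,5)->EXIT | p1:(3,0)->(2,0) | p2:(3,2)->(2,2) | p3:escaped
Step 4: p0:escaped | p1:(2,0)->(2,1) | p2:(2,2)->(2,3) | p3:escaped
Step 5: p0:escaped | p1:(2,1)->(2,2) | p2:(2,3)->(2,4) | p3:escaped
Step 6: p0:escaped | p1:(2,2)->(2,3) | p2:(2,4)->(2,5)->EXIT | p3:escaped
Step 7: p0:escaped | p1:(2,3)->(2,4) | p2:escaped | p3:escaped
Step 8: p0:escaped | p1:(2,4)->(2,5)->EXIT | p2:escaped | p3:escaped
Exit steps: [3, 8, 6, 2]
First to escape: p3 at step 2

Answer: 3 2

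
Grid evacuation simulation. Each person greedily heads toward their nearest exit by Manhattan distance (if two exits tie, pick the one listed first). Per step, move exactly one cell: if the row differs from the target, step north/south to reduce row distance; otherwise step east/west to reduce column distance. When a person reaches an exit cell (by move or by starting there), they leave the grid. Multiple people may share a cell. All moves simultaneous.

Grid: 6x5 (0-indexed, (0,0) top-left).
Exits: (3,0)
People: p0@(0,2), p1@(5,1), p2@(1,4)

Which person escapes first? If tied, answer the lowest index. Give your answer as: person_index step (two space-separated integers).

Answer: 1 3

Derivation:
Step 1: p0:(0,2)->(1,2) | p1:(5,1)->(4,1) | p2:(1,4)->(2,4)
Step 2: p0:(1,2)->(2,2) | p1:(4,1)->(3,1) | p2:(2,4)->(3,4)
Step 3: p0:(2,2)->(3,2) | p1:(3,1)->(3,0)->EXIT | p2:(3,4)->(3,3)
Step 4: p0:(3,2)->(3,1) | p1:escaped | p2:(3,3)->(3,2)
Step 5: p0:(3,1)->(3,0)->EXIT | p1:escaped | p2:(3,2)->(3,1)
Step 6: p0:escaped | p1:escaped | p2:(3,1)->(3,0)->EXIT
Exit steps: [5, 3, 6]
First to escape: p1 at step 3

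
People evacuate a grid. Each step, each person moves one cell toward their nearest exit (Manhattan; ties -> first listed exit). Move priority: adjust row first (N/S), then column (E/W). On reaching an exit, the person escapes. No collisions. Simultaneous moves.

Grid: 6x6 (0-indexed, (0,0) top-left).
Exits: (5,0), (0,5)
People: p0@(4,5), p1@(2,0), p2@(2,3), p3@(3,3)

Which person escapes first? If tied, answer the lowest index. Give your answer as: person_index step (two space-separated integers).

Answer: 1 3

Derivation:
Step 1: p0:(4,5)->(3,5) | p1:(2,0)->(3,0) | p2:(2,3)->(1,3) | p3:(3,3)->(4,3)
Step 2: p0:(3,5)->(2,5) | p1:(3,0)->(4,0) | p2:(1,3)->(0,3) | p3:(4,3)->(5,3)
Step 3: p0:(2,5)->(1,5) | p1:(4,0)->(5,0)->EXIT | p2:(0,3)->(0,4) | p3:(5,3)->(5,2)
Step 4: p0:(1,5)->(0,5)->EXIT | p1:escaped | p2:(0,4)->(0,5)->EXIT | p3:(5,2)->(5,1)
Step 5: p0:escaped | p1:escaped | p2:escaped | p3:(5,1)->(5,0)->EXIT
Exit steps: [4, 3, 4, 5]
First to escape: p1 at step 3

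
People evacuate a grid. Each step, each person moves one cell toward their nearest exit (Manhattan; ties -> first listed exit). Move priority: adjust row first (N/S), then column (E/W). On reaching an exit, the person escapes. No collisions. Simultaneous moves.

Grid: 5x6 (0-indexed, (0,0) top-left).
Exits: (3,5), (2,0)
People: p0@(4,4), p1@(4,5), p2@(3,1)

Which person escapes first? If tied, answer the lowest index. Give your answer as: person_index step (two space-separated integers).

Step 1: p0:(4,4)->(3,4) | p1:(4,5)->(3,5)->EXIT | p2:(3,1)->(2,1)
Step 2: p0:(3,4)->(3,5)->EXIT | p1:escaped | p2:(2,1)->(2,0)->EXIT
Exit steps: [2, 1, 2]
First to escape: p1 at step 1

Answer: 1 1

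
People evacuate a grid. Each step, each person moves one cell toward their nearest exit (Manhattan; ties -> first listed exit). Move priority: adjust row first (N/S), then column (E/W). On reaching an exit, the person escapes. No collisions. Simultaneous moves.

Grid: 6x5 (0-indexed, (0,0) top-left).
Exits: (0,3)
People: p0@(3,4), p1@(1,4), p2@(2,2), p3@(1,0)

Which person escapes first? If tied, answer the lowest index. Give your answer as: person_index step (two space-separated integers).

Answer: 1 2

Derivation:
Step 1: p0:(3,4)->(2,4) | p1:(1,4)->(0,4) | p2:(2,2)->(1,2) | p3:(1,0)->(0,0)
Step 2: p0:(2,4)->(1,4) | p1:(0,4)->(0,3)->EXIT | p2:(1,2)->(0,2) | p3:(0,0)->(0,1)
Step 3: p0:(1,4)->(0,4) | p1:escaped | p2:(0,2)->(0,3)->EXIT | p3:(0,1)->(0,2)
Step 4: p0:(0,4)->(0,3)->EXIT | p1:escaped | p2:escaped | p3:(0,2)->(0,3)->EXIT
Exit steps: [4, 2, 3, 4]
First to escape: p1 at step 2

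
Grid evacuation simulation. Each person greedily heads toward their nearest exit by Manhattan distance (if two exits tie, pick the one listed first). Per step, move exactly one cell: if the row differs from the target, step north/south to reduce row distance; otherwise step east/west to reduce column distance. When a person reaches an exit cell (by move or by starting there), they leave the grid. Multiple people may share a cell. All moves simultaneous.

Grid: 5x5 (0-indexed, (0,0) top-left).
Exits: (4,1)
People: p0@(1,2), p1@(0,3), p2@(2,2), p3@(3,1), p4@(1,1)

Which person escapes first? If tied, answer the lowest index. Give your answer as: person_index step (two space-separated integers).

Step 1: p0:(1,2)->(2,2) | p1:(0,3)->(1,3) | p2:(2,2)->(3,2) | p3:(3,1)->(4,1)->EXIT | p4:(1,1)->(2,1)
Step 2: p0:(2,2)->(3,2) | p1:(1,3)->(2,3) | p2:(3,2)->(4,2) | p3:escaped | p4:(2,1)->(3,1)
Step 3: p0:(3,2)->(4,2) | p1:(2,3)->(3,3) | p2:(4,2)->(4,1)->EXIT | p3:escaped | p4:(3,1)->(4,1)->EXIT
Step 4: p0:(4,2)->(4,1)->EXIT | p1:(3,3)->(4,3) | p2:escaped | p3:escaped | p4:escaped
Step 5: p0:escaped | p1:(4,3)->(4,2) | p2:escaped | p3:escaped | p4:escaped
Step 6: p0:escaped | p1:(4,2)->(4,1)->EXIT | p2:escaped | p3:escaped | p4:escaped
Exit steps: [4, 6, 3, 1, 3]
First to escape: p3 at step 1

Answer: 3 1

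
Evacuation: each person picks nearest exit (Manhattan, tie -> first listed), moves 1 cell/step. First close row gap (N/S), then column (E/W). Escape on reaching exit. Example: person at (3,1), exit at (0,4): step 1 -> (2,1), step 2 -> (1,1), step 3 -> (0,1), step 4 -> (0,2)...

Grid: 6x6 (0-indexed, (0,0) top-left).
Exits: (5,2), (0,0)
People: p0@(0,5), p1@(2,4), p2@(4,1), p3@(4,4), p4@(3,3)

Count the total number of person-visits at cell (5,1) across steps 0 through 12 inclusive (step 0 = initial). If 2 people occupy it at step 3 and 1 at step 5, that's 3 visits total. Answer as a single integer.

Step 0: p0@(0,5) p1@(2,4) p2@(4,1) p3@(4,4) p4@(3,3) -> at (5,1): 0 [-], cum=0
Step 1: p0@(0,4) p1@(3,4) p2@(5,1) p3@(5,4) p4@(4,3) -> at (5,1): 1 [p2], cum=1
Step 2: p0@(0,3) p1@(4,4) p2@ESC p3@(5,3) p4@(5,3) -> at (5,1): 0 [-], cum=1
Step 3: p0@(0,2) p1@(5,4) p2@ESC p3@ESC p4@ESC -> at (5,1): 0 [-], cum=1
Step 4: p0@(0,1) p1@(5,3) p2@ESC p3@ESC p4@ESC -> at (5,1): 0 [-], cum=1
Step 5: p0@ESC p1@ESC p2@ESC p3@ESC p4@ESC -> at (5,1): 0 [-], cum=1
Total visits = 1

Answer: 1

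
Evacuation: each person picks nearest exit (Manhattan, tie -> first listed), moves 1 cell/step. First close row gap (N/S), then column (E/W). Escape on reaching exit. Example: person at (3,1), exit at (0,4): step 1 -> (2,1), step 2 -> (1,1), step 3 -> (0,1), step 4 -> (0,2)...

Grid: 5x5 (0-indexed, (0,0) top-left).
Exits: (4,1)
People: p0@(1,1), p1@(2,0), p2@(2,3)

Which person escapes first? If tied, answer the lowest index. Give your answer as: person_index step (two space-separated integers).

Step 1: p0:(1,1)->(2,1) | p1:(2,0)->(3,0) | p2:(2,3)->(3,3)
Step 2: p0:(2,1)->(3,1) | p1:(3,0)->(4,0) | p2:(3,3)->(4,3)
Step 3: p0:(3,1)->(4,1)->EXIT | p1:(4,0)->(4,1)->EXIT | p2:(4,3)->(4,2)
Step 4: p0:escaped | p1:escaped | p2:(4,2)->(4,1)->EXIT
Exit steps: [3, 3, 4]
First to escape: p0 at step 3

Answer: 0 3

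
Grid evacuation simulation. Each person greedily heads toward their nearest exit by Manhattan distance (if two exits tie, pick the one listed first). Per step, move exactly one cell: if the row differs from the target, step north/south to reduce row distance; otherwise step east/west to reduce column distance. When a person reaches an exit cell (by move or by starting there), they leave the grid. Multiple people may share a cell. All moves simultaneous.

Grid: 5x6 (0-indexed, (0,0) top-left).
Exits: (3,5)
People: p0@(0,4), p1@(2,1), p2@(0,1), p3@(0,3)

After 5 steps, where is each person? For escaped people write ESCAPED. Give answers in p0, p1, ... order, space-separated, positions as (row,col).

Step 1: p0:(0,4)->(1,4) | p1:(2,1)->(3,1) | p2:(0,1)->(1,1) | p3:(0,3)->(1,3)
Step 2: p0:(1,4)->(2,4) | p1:(3,1)->(3,2) | p2:(1,1)->(2,1) | p3:(1,3)->(2,3)
Step 3: p0:(2,4)->(3,4) | p1:(3,2)->(3,3) | p2:(2,1)->(3,1) | p3:(2,3)->(3,3)
Step 4: p0:(3,4)->(3,5)->EXIT | p1:(3,3)->(3,4) | p2:(3,1)->(3,2) | p3:(3,3)->(3,4)
Step 5: p0:escaped | p1:(3,4)->(3,5)->EXIT | p2:(3,2)->(3,3) | p3:(3,4)->(3,5)->EXIT

ESCAPED ESCAPED (3,3) ESCAPED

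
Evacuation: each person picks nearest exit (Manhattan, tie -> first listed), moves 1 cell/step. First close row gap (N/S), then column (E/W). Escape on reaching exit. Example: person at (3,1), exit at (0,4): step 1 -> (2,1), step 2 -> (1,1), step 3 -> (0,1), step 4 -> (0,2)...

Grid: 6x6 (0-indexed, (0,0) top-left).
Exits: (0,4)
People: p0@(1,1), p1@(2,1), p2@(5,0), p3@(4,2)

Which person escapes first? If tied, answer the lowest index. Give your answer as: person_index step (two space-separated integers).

Step 1: p0:(1,1)->(0,1) | p1:(2,1)->(1,1) | p2:(5,0)->(4,0) | p3:(4,2)->(3,2)
Step 2: p0:(0,1)->(0,2) | p1:(1,1)->(0,1) | p2:(4,0)->(3,0) | p3:(3,2)->(2,2)
Step 3: p0:(0,2)->(0,3) | p1:(0,1)->(0,2) | p2:(3,0)->(2,0) | p3:(2,2)->(1,2)
Step 4: p0:(0,3)->(0,4)->EXIT | p1:(0,2)->(0,3) | p2:(2,0)->(1,0) | p3:(1,2)->(0,2)
Step 5: p0:escaped | p1:(0,3)->(0,4)->EXIT | p2:(1,0)->(0,0) | p3:(0,2)->(0,3)
Step 6: p0:escaped | p1:escaped | p2:(0,0)->(0,1) | p3:(0,3)->(0,4)->EXIT
Step 7: p0:escaped | p1:escaped | p2:(0,1)->(0,2) | p3:escaped
Step 8: p0:escaped | p1:escaped | p2:(0,2)->(0,3) | p3:escaped
Step 9: p0:escaped | p1:escaped | p2:(0,3)->(0,4)->EXIT | p3:escaped
Exit steps: [4, 5, 9, 6]
First to escape: p0 at step 4

Answer: 0 4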